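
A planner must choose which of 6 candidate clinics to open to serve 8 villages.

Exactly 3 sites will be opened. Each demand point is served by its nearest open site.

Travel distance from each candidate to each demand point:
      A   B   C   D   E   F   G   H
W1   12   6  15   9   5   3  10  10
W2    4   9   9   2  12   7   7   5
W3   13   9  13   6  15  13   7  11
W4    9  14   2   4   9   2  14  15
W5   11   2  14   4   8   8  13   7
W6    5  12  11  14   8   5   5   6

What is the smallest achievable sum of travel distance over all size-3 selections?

Open {W2, W4, W5}.
  A→W2 4, B→W5 2, C→W4 2, D→W2 2, E→W5 8, F→W4 2, G→W2 7, H→W2 5  ⇒ total 32.
Compare {W1, W2, W4}: total 33.
Compare {W4, W5, W6}: total 34.
No size-3 selection does better; minimum is 32.

32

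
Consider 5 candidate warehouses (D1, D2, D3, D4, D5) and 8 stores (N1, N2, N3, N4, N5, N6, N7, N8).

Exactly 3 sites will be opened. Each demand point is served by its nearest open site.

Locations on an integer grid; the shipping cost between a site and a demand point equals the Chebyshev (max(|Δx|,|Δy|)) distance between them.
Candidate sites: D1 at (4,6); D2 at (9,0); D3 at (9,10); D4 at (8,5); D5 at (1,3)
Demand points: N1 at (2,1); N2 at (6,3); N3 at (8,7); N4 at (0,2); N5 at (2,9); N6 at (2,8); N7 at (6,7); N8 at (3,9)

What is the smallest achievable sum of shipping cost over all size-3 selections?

Open {D1, D4, D5}.
  N1→D5 2, N2→D4 2, N3→D4 2, N4→D5 1, N5→D1 3, N6→D1 2, N7→D1 2, N8→D1 3  ⇒ total 17.
Compare {D1, D3, D5}: total 19.
Compare {D1, D2, D5}: total 20.
No size-3 selection does better; minimum is 17.

17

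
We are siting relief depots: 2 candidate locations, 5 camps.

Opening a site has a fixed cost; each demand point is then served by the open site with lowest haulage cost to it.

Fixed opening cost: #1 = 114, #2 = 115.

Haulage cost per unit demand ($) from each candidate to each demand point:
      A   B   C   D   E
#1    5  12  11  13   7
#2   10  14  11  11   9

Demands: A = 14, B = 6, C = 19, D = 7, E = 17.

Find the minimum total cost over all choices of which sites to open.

Open {#1}: assign each demand point to its cheapest open site.
  A→#1 14×5=70, B→#1 6×12=72, C→#1 19×11=209, D→#1 7×13=91, E→#1 17×7=119
  haulage cost 561, fixed 114 → total 675.
Compare {#1, #2}: haulage cost 547 + fixed 229 = 776.
Compare {#2}: haulage cost 663 + fixed 115 = 778.

675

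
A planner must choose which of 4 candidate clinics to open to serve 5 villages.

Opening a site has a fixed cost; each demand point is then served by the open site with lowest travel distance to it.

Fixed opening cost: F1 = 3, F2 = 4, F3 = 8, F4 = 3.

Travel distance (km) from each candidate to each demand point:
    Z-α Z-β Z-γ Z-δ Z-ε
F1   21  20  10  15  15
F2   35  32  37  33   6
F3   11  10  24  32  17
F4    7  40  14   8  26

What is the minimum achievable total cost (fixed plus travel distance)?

59

Open {F1, F2, F3, F4}: assign each demand point to its cheapest open site.
  Z-α→F4 7, Z-β→F3 10, Z-γ→F1 10, Z-δ→F4 8, Z-ε→F2 6
  travel distance 41, fixed 18 → total 59.
Compare {F2, F3, F4}: travel distance 45 + fixed 15 = 60.
Compare {F1, F2, F4}: travel distance 51 + fixed 10 = 61.
Compare {F1, F3, F4}: travel distance 50 + fixed 14 = 64.
All other subsets cost ≥ 60. Minimum total cost: 59.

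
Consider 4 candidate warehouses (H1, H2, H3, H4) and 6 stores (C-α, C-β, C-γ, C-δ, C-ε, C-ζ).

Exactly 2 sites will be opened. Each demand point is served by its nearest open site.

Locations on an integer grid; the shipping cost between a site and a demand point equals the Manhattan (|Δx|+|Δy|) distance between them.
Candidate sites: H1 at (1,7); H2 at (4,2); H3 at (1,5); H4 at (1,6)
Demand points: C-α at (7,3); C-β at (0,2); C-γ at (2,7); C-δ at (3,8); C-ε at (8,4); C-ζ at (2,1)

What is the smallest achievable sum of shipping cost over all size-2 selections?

21

Open {H1, H2}.
  C-α→H2 4, C-β→H2 4, C-γ→H1 1, C-δ→H1 3, C-ε→H2 6, C-ζ→H2 3  ⇒ total 21.
Compare {H2, H4}: total 23.
Compare {H2, H3}: total 25.
No size-2 selection does better; minimum is 21.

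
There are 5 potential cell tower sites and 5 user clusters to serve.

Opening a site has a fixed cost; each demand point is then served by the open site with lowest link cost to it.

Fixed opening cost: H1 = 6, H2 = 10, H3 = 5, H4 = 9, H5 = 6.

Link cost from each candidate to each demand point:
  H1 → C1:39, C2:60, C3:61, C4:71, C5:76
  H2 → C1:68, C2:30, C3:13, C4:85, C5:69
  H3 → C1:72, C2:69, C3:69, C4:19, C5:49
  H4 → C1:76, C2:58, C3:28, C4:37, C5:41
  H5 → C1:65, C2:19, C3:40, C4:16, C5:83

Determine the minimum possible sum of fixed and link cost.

Open {H1, H2, H4, H5}: assign each demand point to its cheapest open site.
  C1→H1 39, C2→H5 19, C3→H2 13, C4→H5 16, C5→H4 41
  link cost 128, fixed 31 → total 159.
Compare {H1, H2, H3, H5}: link cost 136 + fixed 27 = 163.
Compare {H1, H4, H5}: link cost 143 + fixed 21 = 164.
Compare {H1, H2, H3, H4, H5}: link cost 128 + fixed 36 = 164.
All other subsets cost ≥ 163. Minimum total cost: 159.

159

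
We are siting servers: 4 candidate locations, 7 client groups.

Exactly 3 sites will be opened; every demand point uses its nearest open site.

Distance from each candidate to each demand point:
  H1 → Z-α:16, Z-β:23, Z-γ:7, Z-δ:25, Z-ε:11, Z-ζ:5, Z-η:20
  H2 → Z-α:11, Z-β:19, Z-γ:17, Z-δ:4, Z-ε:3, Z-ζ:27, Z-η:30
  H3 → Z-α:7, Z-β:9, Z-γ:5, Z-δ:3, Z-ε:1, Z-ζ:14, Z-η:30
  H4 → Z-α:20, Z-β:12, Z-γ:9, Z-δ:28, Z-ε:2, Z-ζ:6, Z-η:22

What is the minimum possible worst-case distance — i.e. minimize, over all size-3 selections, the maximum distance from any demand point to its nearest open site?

Open {H1, H2, H3}.
  Farthest demand point is Z-η at distance 20 (to H1); all others are ≤ 20.
With {H1, H2, H4} the worst case is 20.
With {H1, H3, H4} the worst case is 20.
No size-3 selection achieves below 20.

20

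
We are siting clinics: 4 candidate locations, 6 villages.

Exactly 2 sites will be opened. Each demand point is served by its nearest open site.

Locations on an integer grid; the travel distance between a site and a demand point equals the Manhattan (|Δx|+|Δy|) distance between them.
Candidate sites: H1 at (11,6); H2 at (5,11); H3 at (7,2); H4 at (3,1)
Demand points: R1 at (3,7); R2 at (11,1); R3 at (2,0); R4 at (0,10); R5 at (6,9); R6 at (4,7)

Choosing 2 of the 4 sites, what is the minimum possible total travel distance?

Open {H2, H4}.
  R1→H2 6, R2→H4 8, R3→H4 2, R4→H2 6, R5→H2 3, R6→H2 5  ⇒ total 30.
Compare {H2, H3}: total 32.
Compare {H1, H2}: total 39.
No size-2 selection does better; minimum is 30.

30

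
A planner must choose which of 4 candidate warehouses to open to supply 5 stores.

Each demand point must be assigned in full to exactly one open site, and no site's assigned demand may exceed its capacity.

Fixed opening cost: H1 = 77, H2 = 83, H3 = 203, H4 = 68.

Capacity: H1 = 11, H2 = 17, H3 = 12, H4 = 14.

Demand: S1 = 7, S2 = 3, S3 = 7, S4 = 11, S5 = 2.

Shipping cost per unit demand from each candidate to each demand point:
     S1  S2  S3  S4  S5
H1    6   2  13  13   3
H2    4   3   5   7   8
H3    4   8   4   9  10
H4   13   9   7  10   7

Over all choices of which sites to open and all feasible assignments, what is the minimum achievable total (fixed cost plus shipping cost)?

Open {H2, H4}; cheapest assignment that respects the capacities:
  H2 (cap 17, load 17): S1, S2, S3 — cost 7×4 + 3×3 + 7×5 = 72
  H4 (cap 14, load 13): S4, S5 — cost 11×10 + 2×7 = 124
  Shipping 196, fixed 151 → total 347.
  Any other capacity-feasible assignment to {H2, H4} ships for at least 196.
Compare {H1, H2, H4}: its best feasible assignment gives total 411.
Compare {H1, H2, H3}: its best feasible assignment gives total 525.
Every other set of open sites that can feasibly serve all demand totals ≥ 411 even under its best assignment. Minimum: 347.

347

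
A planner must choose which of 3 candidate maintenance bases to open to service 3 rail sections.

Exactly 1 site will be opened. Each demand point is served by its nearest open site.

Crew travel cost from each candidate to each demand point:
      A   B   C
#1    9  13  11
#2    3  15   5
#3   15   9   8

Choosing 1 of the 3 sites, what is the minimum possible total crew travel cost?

Open {#2}.
  A→#2 3, B→#2 15, C→#2 5  ⇒ total 23.
Compare {#3}: total 32.
Compare {#1}: total 33.

23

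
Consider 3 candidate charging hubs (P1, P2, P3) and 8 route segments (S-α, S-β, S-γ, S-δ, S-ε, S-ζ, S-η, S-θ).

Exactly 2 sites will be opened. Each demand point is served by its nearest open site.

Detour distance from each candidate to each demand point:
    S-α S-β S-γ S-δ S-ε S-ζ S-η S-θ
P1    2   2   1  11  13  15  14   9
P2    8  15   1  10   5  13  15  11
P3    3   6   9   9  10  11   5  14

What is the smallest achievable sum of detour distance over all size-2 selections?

49

Open {P1, P3}.
  S-α→P1 2, S-β→P1 2, S-γ→P1 1, S-δ→P3 9, S-ε→P3 10, S-ζ→P3 11, S-η→P3 5, S-θ→P1 9  ⇒ total 49.
Compare {P2, P3}: total 51.
Compare {P1, P2}: total 56.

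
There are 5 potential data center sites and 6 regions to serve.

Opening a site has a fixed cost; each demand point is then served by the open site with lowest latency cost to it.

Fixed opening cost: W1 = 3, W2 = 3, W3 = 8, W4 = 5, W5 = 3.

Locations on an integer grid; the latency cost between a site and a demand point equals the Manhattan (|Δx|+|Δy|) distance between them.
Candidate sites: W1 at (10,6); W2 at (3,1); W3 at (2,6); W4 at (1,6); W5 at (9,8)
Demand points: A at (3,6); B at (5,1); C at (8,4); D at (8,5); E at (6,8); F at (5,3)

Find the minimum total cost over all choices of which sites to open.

Open {W2, W5}: assign each demand point to its cheapest open site.
  A→W2 5, B→W2 2, C→W5 5, D→W5 4, E→W5 3, F→W2 4
  latency cost 23, fixed 6 → total 29.
Compare {W1, W2}: latency cost 24 + fixed 6 = 30.
Compare {W1, W2, W5}: latency cost 21 + fixed 9 = 30.
Compare {W2, W4, W5}: latency cost 20 + fixed 11 = 31.
All other subsets cost ≥ 30. Minimum total cost: 29.

29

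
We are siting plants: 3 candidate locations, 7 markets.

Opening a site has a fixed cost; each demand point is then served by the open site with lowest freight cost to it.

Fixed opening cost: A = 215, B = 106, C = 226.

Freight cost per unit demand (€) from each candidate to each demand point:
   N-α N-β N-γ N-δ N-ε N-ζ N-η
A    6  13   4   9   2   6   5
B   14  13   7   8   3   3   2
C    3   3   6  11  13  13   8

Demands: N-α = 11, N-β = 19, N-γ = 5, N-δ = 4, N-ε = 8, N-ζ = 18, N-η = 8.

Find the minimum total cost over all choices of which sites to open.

578

Open {B, C}: assign each demand point to its cheapest open site.
  N-α→C 11×3=33, N-β→C 19×3=57, N-γ→C 5×6=30, N-δ→B 4×8=32, N-ε→B 8×3=24, N-ζ→B 18×3=54, N-η→B 8×2=16
  freight cost 246, fixed 332 → total 578.
Compare {B}: freight cost 562 + fixed 106 = 668.
Compare {A}: freight cost 533 + fixed 215 = 748.
Compare {A, C}: freight cost 310 + fixed 441 = 751.
All other subsets cost ≥ 668. Minimum total cost: 578.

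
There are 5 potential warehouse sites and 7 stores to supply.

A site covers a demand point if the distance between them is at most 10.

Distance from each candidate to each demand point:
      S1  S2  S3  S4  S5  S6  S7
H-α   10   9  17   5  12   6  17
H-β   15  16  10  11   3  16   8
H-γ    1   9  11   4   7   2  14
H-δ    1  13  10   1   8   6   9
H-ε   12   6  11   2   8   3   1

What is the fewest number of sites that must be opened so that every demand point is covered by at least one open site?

Coverage sets (demand points within 10 of each site):
  H-α: {S1, S2, S4, S6}
  H-β: {S3, S5, S7}
  H-γ: {S1, S2, S4, S5, S6}
  H-δ: {S1, S3, S4, S5, S6, S7}
  H-ε: {S2, S4, S5, S6, S7}
No single site covers all 7 demand points.
But {H-α, H-β} covers everything, so the minimum is 2.

2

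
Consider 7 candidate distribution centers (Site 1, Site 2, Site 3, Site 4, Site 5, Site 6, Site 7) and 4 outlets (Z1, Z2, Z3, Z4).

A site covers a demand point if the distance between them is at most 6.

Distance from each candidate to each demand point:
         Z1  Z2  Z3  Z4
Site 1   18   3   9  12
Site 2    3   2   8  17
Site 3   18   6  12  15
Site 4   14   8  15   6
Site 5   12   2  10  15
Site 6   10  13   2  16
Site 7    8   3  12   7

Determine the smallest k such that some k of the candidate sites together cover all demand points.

3

Coverage sets (demand points within 6 of each site):
  Site 1: {Z2}
  Site 2: {Z1, Z2}
  Site 3: {Z2}
  Site 4: {Z4}
  Site 5: {Z2}
  Site 6: {Z3}
  Site 7: {Z2}
No 2 sites suffice: every size-2 union leaves at least one demand point uncovered.
But {Site 2, Site 4, Site 6} covers everything, so the minimum is 3.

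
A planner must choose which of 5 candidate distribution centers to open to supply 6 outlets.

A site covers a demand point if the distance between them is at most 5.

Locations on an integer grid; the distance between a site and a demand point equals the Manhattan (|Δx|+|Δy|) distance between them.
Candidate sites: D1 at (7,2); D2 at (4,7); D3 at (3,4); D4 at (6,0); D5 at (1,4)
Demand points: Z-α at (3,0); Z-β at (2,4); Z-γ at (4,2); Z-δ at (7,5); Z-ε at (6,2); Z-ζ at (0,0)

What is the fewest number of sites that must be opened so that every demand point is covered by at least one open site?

Coverage sets (demand points within 5 of each site):
  D1: {Z-γ, Z-δ, Z-ε}
  D2: {Z-β, Z-γ, Z-δ}
  D3: {Z-α, Z-β, Z-γ, Z-δ, Z-ε}
  D4: {Z-α, Z-γ, Z-ε}
  D5: {Z-β, Z-γ, Z-ζ}
No single site covers all 6 demand points.
But {D3, D5} covers everything, so the minimum is 2.

2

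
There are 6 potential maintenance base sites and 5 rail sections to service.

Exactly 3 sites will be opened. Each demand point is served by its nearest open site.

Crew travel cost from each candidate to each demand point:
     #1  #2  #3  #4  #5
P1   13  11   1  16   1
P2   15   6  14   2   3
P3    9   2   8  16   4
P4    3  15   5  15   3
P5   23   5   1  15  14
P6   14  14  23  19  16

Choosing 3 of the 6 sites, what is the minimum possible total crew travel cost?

13

Open {P1, P2, P4}.
  #1→P4 3, #2→P2 6, #3→P1 1, #4→P2 2, #5→P1 1  ⇒ total 13.
Compare {P2, P4, P5}: total 14.
Compare {P1, P2, P3}: total 15.
No size-3 selection does better; minimum is 13.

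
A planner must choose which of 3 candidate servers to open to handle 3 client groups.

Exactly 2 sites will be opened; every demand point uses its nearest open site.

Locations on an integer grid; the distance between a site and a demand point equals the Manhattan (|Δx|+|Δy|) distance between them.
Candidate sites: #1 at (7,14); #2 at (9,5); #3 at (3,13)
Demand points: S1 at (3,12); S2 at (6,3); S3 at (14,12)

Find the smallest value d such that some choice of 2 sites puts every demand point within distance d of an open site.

9

Open {#1, #2}.
  Farthest demand point is S3 at distance 9 (to #1); all others are ≤ 9.
With {#1, #3} the worst case is 12.
With {#2, #3} the worst case is 12.
No size-2 selection achieves below 9.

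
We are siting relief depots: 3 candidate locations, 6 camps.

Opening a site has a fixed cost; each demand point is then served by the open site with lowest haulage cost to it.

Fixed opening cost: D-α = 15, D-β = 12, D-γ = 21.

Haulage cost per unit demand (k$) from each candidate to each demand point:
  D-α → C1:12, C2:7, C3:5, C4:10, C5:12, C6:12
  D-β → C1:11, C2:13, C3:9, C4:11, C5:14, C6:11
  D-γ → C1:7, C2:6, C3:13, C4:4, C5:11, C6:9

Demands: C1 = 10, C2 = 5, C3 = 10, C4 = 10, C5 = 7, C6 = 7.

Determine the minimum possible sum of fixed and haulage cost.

366

Open {D-α, D-γ}: assign each demand point to its cheapest open site.
  C1→D-γ 10×7=70, C2→D-γ 5×6=30, C3→D-α 10×5=50, C4→D-γ 10×4=40, C5→D-γ 7×11=77, C6→D-γ 7×9=63
  haulage cost 330, fixed 36 → total 366.
Compare {D-α, D-β, D-γ}: haulage cost 330 + fixed 48 = 378.
Compare {D-β, D-γ}: haulage cost 370 + fixed 33 = 403.
Compare {D-γ}: haulage cost 410 + fixed 21 = 431.
All other subsets cost ≥ 378. Minimum total cost: 366.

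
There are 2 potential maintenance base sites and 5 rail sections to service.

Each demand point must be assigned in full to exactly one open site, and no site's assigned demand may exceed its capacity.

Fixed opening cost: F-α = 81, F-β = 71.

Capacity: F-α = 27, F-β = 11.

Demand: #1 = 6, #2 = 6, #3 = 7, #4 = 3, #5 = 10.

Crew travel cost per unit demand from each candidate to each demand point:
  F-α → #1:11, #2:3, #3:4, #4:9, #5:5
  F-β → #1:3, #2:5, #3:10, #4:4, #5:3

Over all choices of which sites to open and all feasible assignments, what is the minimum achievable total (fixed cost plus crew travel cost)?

Open {F-α, F-β}; cheapest assignment that respects the capacities:
  F-α (cap 27, load 23): #2, #3, #5 — cost 6×3 + 7×4 + 10×5 = 96
  F-β (cap 11, load 9): #1, #4 — cost 6×3 + 3×4 = 30
  Shipping 126, fixed 152 → total 278.
  Any other capacity-feasible assignment to {F-α, F-β} ships for at least 126.
Total demand is 32 and no other set of sites has combined capacity ≥ 32, so {F-α, F-β} is the only feasible choice of open sites. Minimum: 278.

278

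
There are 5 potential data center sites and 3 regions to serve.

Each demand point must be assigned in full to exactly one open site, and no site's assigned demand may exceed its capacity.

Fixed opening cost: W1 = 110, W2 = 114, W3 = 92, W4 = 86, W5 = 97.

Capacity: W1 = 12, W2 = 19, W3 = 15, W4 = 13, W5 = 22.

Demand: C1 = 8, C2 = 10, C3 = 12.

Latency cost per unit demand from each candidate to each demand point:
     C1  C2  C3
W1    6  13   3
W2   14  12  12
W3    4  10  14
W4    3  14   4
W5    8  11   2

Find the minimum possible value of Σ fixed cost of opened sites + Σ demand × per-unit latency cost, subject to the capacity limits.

341

Open {W4, W5}; cheapest assignment that respects the capacities:
  W4 (cap 13, load 8): C1 — cost 8×3 = 24
  W5 (cap 22, load 22): C2, C3 — cost 10×11 + 12×2 = 134
  Shipping 158, fixed 183 → total 341.
  Any other capacity-feasible assignment to {W4, W5} ships for at least 158.
Compare {W3, W5}: its best feasible assignment gives total 355.
Compare {W1, W5}: its best feasible assignment gives total 389.
Every other set of open sites that can feasibly serve all demand totals ≥ 355 even under its best assignment. Minimum: 341.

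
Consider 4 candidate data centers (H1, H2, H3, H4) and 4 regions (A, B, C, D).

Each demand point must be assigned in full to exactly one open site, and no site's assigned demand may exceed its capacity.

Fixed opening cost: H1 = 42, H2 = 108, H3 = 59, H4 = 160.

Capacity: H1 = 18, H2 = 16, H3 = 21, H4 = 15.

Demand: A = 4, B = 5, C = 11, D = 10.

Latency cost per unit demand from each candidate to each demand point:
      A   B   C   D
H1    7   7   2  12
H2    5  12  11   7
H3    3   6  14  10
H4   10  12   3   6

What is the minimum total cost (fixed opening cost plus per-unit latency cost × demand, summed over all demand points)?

265

Open {H1, H3}; cheapest assignment that respects the capacities:
  H1 (cap 18, load 11): C — cost 11×2 = 22
  H3 (cap 21, load 19): A, B, D — cost 4×3 + 5×6 + 10×10 = 142
  Shipping 164, fixed 101 → total 265.
  Any other capacity-feasible assignment to {H1, H3} ships for at least 164.
Compare {H1, H2}: its best feasible assignment gives total 297.
Compare {H1, H2, H3}: its best feasible assignment gives total 343.
Every other set of open sites that can feasibly serve all demand totals ≥ 297 even under its best assignment. Minimum: 265.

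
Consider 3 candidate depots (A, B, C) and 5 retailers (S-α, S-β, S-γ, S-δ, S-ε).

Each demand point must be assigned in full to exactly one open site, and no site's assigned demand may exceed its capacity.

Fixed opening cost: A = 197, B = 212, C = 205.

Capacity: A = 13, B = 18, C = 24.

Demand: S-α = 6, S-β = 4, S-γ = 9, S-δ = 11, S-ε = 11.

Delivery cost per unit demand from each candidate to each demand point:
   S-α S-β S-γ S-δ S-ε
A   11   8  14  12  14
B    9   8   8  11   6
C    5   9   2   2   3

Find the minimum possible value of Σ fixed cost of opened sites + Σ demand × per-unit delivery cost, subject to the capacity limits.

613

Open {B, C}; cheapest assignment that respects the capacities:
  B (cap 18, load 17): S-α, S-ε — cost 6×9 + 11×6 = 120
  C (cap 24, load 24): S-β, S-γ, S-δ — cost 4×9 + 9×2 + 11×2 = 76
  Shipping 196, fixed 417 → total 613.
  Any other capacity-feasible assignment to {B, C} ships for at least 196.
Compare {A, B, C}: its best feasible assignment gives total 806.
Every other set of open sites that can feasibly serve all demand totals ≥ 806 even under its best assignment. Minimum: 613.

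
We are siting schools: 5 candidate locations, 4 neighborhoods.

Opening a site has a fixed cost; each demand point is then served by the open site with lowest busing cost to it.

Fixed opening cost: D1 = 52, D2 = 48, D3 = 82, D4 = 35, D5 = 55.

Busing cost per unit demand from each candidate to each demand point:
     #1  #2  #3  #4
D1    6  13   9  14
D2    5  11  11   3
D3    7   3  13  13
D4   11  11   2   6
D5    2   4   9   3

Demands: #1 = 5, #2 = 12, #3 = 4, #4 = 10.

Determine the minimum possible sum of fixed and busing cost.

Open {D5}: assign each demand point to its cheapest open site.
  #1→D5 5×2=10, #2→D5 12×4=48, #3→D5 4×9=36, #4→D5 10×3=30
  busing cost 124, fixed 55 → total 179.
Compare {D4, D5}: busing cost 96 + fixed 90 = 186.
Compare {D2, D5}: busing cost 124 + fixed 103 = 227.
Compare {D1, D5}: busing cost 124 + fixed 107 = 231.
All other subsets cost ≥ 186. Minimum total cost: 179.

179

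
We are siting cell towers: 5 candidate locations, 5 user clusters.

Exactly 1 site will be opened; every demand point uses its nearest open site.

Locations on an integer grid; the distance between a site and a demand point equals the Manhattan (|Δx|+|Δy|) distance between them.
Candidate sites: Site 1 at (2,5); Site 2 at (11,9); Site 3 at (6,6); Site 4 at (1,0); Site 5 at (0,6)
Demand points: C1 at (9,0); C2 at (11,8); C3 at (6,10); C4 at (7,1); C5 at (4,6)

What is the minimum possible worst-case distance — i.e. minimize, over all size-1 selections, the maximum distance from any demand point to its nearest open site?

9

Open {Site 3}.
  Farthest demand point is C1 at distance 9 (to Site 3); all others are ≤ 9.
With {Site 1} the worst case is 12.
With {Site 2} the worst case is 12.
No size-1 selection achieves below 9.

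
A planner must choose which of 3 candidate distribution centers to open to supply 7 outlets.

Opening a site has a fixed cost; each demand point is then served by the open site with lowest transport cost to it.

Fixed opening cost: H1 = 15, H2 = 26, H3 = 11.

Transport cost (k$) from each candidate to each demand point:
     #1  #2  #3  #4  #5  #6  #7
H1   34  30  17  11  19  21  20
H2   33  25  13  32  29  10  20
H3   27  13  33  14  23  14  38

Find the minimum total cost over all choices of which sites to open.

147

Open {H1, H3}: assign each demand point to its cheapest open site.
  #1→H3 27, #2→H3 13, #3→H1 17, #4→H1 11, #5→H1 19, #6→H3 14, #7→H1 20
  transport cost 121, fixed 26 → total 147.
Compare {H2, H3}: transport cost 120 + fixed 37 = 157.
Compare {H1, H2, H3}: transport cost 113 + fixed 52 = 165.
Compare {H1}: transport cost 152 + fixed 15 = 167.
All other subsets cost ≥ 157. Minimum total cost: 147.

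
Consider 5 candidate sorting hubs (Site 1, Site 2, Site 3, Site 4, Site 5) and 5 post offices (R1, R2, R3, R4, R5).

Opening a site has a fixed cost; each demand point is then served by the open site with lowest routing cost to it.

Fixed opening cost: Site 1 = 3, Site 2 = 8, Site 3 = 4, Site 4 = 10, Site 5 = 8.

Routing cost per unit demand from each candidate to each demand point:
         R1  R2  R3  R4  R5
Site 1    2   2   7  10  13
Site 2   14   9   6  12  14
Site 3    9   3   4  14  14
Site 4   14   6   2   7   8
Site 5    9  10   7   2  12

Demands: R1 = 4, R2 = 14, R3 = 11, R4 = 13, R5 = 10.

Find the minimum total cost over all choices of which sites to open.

Open {Site 1, Site 4, Site 5}: assign each demand point to its cheapest open site.
  R1→Site 1 4×2=8, R2→Site 1 14×2=28, R3→Site 4 11×2=22, R4→Site 5 13×2=26, R5→Site 4 10×8=80
  routing cost 164, fixed 21 → total 185.
Compare {Site 1, Site 3, Site 4, Site 5}: routing cost 164 + fixed 25 = 189.
Compare {Site 1, Site 2, Site 4, Site 5}: routing cost 164 + fixed 29 = 193.
Compare {Site 1, Site 2, Site 3, Site 4, Site 5}: routing cost 164 + fixed 33 = 197.
All other subsets cost ≥ 189. Minimum total cost: 185.

185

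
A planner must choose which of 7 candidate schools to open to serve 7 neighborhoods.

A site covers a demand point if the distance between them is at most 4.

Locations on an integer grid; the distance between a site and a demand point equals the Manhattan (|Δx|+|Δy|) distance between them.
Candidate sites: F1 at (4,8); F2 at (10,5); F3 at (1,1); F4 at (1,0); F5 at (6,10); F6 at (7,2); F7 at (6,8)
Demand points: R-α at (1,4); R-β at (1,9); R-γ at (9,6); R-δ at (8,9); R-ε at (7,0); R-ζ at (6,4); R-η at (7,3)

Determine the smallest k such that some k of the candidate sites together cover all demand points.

5

Coverage sets (demand points within 4 of each site):
  F1: {R-β}
  F2: {R-γ}
  F3: {R-α}
  F4: {R-α}
  F5: {R-δ}
  F6: {R-ε, R-ζ, R-η}
  F7: {R-δ, R-ζ}
No 4 sites suffice: every size-4 union leaves at least one demand point uncovered.
But {F1, F2, F3, F5, F6} covers everything, so the minimum is 5.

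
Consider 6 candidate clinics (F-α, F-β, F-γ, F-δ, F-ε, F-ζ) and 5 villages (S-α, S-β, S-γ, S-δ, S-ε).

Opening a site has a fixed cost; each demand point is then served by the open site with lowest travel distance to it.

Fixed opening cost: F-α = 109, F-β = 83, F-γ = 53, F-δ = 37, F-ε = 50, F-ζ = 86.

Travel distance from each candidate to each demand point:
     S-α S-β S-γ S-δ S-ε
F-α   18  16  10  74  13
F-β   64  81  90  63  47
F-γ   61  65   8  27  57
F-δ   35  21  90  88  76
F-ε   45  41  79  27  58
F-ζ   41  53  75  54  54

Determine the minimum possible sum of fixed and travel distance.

Open {F-γ, F-δ}: assign each demand point to its cheapest open site.
  S-α→F-δ 35, S-β→F-δ 21, S-γ→F-γ 8, S-δ→F-γ 27, S-ε→F-γ 57
  travel distance 148, fixed 90 → total 238.
Compare {F-α}: travel distance 131 + fixed 109 = 240.
Compare {F-α, F-ε}: travel distance 84 + fixed 159 = 243.
Compare {F-α, F-γ}: travel distance 82 + fixed 162 = 244.
All other subsets cost ≥ 240. Minimum total cost: 238.

238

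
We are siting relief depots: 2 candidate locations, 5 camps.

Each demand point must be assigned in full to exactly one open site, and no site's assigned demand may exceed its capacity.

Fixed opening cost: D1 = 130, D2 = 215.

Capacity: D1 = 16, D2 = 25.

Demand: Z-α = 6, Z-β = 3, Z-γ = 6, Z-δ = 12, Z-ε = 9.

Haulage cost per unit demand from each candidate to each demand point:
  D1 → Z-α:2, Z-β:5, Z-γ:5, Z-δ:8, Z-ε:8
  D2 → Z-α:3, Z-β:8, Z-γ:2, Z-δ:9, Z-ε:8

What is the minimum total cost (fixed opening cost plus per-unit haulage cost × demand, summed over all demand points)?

558

Open {D1, D2}; cheapest assignment that respects the capacities:
  D1 (cap 16, load 15): Z-β, Z-δ — cost 3×5 + 12×8 = 111
  D2 (cap 25, load 21): Z-α, Z-γ, Z-ε — cost 6×3 + 6×2 + 9×8 = 102
  Shipping 213, fixed 345 → total 558.
  Any other capacity-feasible assignment to {D1, D2} ships for at least 213.
Total demand is 36 and no other set of sites has combined capacity ≥ 36, so {D1, D2} is the only feasible choice of open sites. Minimum: 558.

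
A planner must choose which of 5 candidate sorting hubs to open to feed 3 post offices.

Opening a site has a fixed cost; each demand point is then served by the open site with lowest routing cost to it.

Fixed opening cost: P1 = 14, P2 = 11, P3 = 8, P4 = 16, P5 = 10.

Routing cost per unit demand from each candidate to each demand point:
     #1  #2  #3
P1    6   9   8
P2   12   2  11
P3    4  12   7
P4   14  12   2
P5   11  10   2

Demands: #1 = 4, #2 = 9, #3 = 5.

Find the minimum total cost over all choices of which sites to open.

Open {P2, P3, P5}: assign each demand point to its cheapest open site.
  #1→P3 4×4=16, #2→P2 9×2=18, #3→P5 5×2=10
  routing cost 44, fixed 29 → total 73.
Compare {P2, P3, P4}: routing cost 44 + fixed 35 = 79.
Compare {P1, P2, P5}: routing cost 52 + fixed 35 = 87.
Compare {P1, P2, P3, P5}: routing cost 44 + fixed 43 = 87.
All other subsets cost ≥ 79. Minimum total cost: 73.

73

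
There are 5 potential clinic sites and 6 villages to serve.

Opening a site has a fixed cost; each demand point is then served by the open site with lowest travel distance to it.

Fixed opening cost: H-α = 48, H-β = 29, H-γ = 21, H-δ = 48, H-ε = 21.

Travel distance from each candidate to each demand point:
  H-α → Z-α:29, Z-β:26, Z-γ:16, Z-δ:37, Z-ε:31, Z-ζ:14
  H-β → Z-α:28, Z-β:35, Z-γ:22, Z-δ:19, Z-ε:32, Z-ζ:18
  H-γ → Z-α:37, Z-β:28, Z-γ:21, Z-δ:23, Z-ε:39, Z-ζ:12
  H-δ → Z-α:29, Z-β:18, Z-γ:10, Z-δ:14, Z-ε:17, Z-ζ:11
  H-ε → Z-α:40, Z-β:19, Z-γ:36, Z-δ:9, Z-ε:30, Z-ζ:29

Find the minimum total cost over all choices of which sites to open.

147

Open {H-δ}: assign each demand point to its cheapest open site.
  Z-α→H-δ 29, Z-β→H-δ 18, Z-γ→H-δ 10, Z-δ→H-δ 14, Z-ε→H-δ 17, Z-ζ→H-δ 11
  travel distance 99, fixed 48 → total 147.
Compare {H-δ, H-ε}: travel distance 94 + fixed 69 = 163.
Compare {H-γ, H-δ}: travel distance 99 + fixed 69 = 168.
Compare {H-γ, H-ε}: travel distance 128 + fixed 42 = 170.
All other subsets cost ≥ 163. Minimum total cost: 147.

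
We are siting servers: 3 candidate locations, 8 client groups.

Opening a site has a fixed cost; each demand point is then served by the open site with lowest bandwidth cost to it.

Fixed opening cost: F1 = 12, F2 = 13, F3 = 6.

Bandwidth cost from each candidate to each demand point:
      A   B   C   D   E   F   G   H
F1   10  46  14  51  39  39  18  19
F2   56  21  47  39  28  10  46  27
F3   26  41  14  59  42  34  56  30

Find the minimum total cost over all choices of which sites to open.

184

Open {F1, F2}: assign each demand point to its cheapest open site.
  A→F1 10, B→F2 21, C→F1 14, D→F2 39, E→F2 28, F→F2 10, G→F1 18, H→F1 19
  bandwidth cost 159, fixed 25 → total 184.
Compare {F1, F2, F3}: bandwidth cost 159 + fixed 31 = 190.
Compare {F2, F3}: bandwidth cost 211 + fixed 19 = 230.
Compare {F1, F3}: bandwidth cost 226 + fixed 18 = 244.
All other subsets cost ≥ 190. Minimum total cost: 184.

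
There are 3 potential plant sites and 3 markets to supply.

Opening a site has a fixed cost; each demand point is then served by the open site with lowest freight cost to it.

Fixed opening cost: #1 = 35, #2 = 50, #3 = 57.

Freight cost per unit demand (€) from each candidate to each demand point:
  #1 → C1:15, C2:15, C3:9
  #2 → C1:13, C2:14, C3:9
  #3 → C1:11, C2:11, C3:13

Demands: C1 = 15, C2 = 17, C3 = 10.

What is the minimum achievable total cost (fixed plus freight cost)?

534

Open {#1, #3}: assign each demand point to its cheapest open site.
  C1→#3 15×11=165, C2→#3 17×11=187, C3→#1 10×9=90
  freight cost 442, fixed 92 → total 534.
Compare {#3}: freight cost 482 + fixed 57 = 539.
Compare {#2, #3}: freight cost 442 + fixed 107 = 549.
Compare {#2}: freight cost 523 + fixed 50 = 573.
All other subsets cost ≥ 539. Minimum total cost: 534.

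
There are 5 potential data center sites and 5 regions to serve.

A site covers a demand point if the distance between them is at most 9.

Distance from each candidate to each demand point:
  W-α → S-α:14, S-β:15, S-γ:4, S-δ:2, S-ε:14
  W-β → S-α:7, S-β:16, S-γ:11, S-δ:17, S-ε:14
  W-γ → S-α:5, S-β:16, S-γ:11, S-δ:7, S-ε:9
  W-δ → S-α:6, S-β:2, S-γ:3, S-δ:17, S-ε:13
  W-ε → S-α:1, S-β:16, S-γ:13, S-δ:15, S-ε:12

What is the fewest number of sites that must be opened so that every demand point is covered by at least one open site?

Coverage sets (demand points within 9 of each site):
  W-α: {S-γ, S-δ}
  W-β: {S-α}
  W-γ: {S-α, S-δ, S-ε}
  W-δ: {S-α, S-β, S-γ}
  W-ε: {S-α}
No single site covers all 5 demand points.
But {W-γ, W-δ} covers everything, so the minimum is 2.

2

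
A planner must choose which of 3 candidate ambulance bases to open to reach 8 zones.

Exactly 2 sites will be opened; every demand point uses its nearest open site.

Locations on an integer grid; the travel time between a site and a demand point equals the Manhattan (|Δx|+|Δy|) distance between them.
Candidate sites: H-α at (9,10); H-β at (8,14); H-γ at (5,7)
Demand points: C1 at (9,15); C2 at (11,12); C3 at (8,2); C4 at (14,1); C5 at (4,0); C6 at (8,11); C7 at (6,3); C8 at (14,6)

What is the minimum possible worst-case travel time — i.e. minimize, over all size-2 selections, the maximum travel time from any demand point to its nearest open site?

14

Open {H-α, H-γ}.
  Farthest demand point is C4 at travel time 14 (to H-α); all others are ≤ 14.
With {H-α, H-β} the worst case is 15.
With {H-β, H-γ} the worst case is 15.
No size-2 selection achieves below 14.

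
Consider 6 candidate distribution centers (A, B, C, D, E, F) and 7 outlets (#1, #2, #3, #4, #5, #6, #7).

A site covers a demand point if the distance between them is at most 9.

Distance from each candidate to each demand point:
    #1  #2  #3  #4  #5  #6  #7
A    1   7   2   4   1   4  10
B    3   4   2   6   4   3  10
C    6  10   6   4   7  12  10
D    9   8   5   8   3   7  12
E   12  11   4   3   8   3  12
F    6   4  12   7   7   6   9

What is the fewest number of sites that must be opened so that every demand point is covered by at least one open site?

2

Coverage sets (demand points within 9 of each site):
  A: {#1, #2, #3, #4, #5, #6}
  B: {#1, #2, #3, #4, #5, #6}
  C: {#1, #3, #4, #5}
  D: {#1, #2, #3, #4, #5, #6}
  E: {#3, #4, #5, #6}
  F: {#1, #2, #4, #5, #6, #7}
No single site covers all 7 demand points.
But {A, F} covers everything, so the minimum is 2.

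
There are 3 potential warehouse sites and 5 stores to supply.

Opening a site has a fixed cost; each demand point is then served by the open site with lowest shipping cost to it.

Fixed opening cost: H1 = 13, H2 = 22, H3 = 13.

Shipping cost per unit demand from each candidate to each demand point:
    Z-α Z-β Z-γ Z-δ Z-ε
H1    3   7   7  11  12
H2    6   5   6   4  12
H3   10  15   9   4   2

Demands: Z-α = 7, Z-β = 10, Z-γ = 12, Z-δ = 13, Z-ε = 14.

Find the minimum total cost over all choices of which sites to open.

271

Open {H1, H2, H3}: assign each demand point to its cheapest open site.
  Z-α→H1 7×3=21, Z-β→H2 10×5=50, Z-γ→H2 12×6=72, Z-δ→H2 13×4=52, Z-ε→H3 14×2=28
  shipping cost 223, fixed 48 → total 271.
Compare {H2, H3}: shipping cost 244 + fixed 35 = 279.
Compare {H1, H3}: shipping cost 255 + fixed 26 = 281.
Compare {H1, H2}: shipping cost 363 + fixed 35 = 398.
All other subsets cost ≥ 279. Minimum total cost: 271.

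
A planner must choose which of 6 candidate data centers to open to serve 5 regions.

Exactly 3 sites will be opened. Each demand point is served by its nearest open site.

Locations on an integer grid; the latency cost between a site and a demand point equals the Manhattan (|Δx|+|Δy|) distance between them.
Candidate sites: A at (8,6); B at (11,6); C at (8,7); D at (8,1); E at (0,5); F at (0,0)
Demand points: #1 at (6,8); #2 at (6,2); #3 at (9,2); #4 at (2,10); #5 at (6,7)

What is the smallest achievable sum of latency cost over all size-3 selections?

17

Open {C, D, E}.
  #1→C 3, #2→D 3, #3→D 2, #4→E 7, #5→C 2  ⇒ total 17.
Compare {A, C, D}: total 19.
Compare {A, D, E}: total 19.
No size-3 selection does better; minimum is 17.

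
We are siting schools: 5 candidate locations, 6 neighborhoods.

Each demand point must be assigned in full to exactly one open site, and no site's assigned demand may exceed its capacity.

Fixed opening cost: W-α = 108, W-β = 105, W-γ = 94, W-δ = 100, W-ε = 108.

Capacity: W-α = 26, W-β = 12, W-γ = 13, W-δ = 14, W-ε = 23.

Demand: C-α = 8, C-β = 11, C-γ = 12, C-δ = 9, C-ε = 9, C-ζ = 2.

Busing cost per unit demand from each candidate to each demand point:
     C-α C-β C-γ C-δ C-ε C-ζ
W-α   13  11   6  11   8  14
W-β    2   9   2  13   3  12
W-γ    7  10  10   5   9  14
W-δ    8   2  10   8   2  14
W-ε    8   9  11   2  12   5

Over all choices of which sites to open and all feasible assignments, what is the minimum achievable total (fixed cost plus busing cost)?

Open {W-α, W-δ, W-ε}; cheapest assignment that respects the capacities:
  W-α (cap 26, load 21): C-γ, C-ε — cost 12×6 + 9×8 = 144
  W-δ (cap 14, load 11): C-β — cost 11×2 = 22
  W-ε (cap 23, load 19): C-α, C-δ, C-ζ — cost 8×8 + 9×2 + 2×5 = 92
  Shipping 258, fixed 316 → total 574.
  Any other capacity-feasible assignment to {W-α, W-δ, W-ε} ships for at least 258.
Compare {W-α, W-β, W-ε}: its best feasible assignment gives total 608.
Compare {W-β, W-γ, W-δ, W-ε}: its best feasible assignment gives total 626.
Every other set of open sites that can feasibly serve all demand totals ≥ 608 even under its best assignment. Minimum: 574.

574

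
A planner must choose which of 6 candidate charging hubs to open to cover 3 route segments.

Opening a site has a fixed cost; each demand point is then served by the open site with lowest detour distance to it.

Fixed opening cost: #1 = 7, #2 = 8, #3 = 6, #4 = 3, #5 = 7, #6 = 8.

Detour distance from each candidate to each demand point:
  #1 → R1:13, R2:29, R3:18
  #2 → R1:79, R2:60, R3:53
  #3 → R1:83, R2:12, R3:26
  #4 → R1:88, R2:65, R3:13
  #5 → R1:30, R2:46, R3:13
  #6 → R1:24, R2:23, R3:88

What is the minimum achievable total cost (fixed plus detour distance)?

54

Open {#1, #3, #4}: assign each demand point to its cheapest open site.
  R1→#1 13, R2→#3 12, R3→#4 13
  detour distance 38, fixed 16 → total 54.
Compare {#1, #3}: detour distance 43 + fixed 13 = 56.
Compare {#1, #3, #5}: detour distance 38 + fixed 20 = 58.
Compare {#1, #3, #4, #5}: detour distance 38 + fixed 23 = 61.
All other subsets cost ≥ 56. Minimum total cost: 54.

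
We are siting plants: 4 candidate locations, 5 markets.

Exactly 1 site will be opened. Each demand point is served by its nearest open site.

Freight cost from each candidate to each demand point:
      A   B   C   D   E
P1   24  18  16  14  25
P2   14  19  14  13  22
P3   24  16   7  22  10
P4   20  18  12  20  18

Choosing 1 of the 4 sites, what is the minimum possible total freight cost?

79

Open {P3}.
  A→P3 24, B→P3 16, C→P3 7, D→P3 22, E→P3 10  ⇒ total 79.
Compare {P2}: total 82.
Compare {P4}: total 88.
No size-1 selection does better; minimum is 79.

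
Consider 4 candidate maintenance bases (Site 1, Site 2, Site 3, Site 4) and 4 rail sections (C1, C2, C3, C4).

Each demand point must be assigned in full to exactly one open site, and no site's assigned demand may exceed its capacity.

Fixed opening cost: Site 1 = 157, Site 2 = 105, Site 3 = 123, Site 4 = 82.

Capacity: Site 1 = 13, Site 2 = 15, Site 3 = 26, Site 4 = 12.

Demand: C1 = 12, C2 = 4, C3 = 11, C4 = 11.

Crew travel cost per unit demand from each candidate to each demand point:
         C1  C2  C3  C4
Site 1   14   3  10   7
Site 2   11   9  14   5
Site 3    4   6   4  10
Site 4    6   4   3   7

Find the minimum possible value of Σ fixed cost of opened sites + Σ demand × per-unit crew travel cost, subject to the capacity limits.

411

Open {Site 2, Site 3}; cheapest assignment that respects the capacities:
  Site 2 (cap 15, load 15): C2, C4 — cost 4×9 + 11×5 = 91
  Site 3 (cap 26, load 23): C1, C3 — cost 12×4 + 11×4 = 92
  Shipping 183, fixed 228 → total 411.
  Any other capacity-feasible assignment to {Site 2, Site 3} ships for at least 183.
Compare {Site 3, Site 4}: its best feasible assignment gives total 455.
Compare {Site 2, Site 3, Site 4}: its best feasible assignment gives total 470.
Every other set of open sites that can feasibly serve all demand totals ≥ 455 even under its best assignment. Minimum: 411.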